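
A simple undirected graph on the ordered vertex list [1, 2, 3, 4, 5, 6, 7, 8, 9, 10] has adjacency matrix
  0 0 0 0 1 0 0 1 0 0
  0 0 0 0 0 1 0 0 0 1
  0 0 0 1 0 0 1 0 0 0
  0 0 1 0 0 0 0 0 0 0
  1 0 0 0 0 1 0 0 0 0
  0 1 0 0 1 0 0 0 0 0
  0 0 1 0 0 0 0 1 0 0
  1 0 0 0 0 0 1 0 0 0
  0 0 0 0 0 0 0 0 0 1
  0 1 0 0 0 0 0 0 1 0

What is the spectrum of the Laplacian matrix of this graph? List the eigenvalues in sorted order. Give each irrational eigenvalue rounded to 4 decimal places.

Reading degrees in the order [1, 2, 3, 4, 5, 6, 7, 8, 9, 10] gives [2, 2, 2, 1, 2, 2, 2, 2, 1, 2]; set D = diag(2, 2, 2, 1, 2, 2, 2, 2, 1, 2) and form L = D - A. The multiplicity of 0 as a Laplacian eigenvalue equals the number of connected components. There is one zero in the spectrum, matching the 1 component.

[0, 0.0979, 0.3820, 0.8244, 1.3820, 2, 2.6180, 3.1756, 3.6180, 3.9021]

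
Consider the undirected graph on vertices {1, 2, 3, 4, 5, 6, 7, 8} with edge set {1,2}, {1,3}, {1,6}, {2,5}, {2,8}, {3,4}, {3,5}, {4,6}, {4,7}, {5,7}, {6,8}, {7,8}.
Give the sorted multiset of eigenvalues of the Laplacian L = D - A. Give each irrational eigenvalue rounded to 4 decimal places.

Each diagonal entry of L is the vertex degree and each off-diagonal entry is -1 where an edge is present, 0 otherwise; in the order [1, 2, 3, 4, 5, 6, 7, 8] the diagonal is [3, 3, 3, 3, 3, 3, 3, 3]. Since every row of L sums to 0, the all-ones vector is in the kernel and 0 is an eigenvalue. The single zero eigenvalue shows the graph is connected. There is one zero in the spectrum, matching the 1 component. By the matrix-tree theorem the graph has (1/8) * product of the nonzero eigenvalues = 384 spanning trees.

[0, 2, 2, 2, 4, 4, 4, 6]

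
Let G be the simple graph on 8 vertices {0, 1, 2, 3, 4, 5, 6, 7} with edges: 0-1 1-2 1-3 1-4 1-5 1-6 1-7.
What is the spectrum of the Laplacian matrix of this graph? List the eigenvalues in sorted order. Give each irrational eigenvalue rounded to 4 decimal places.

Reading degrees in the order [0, 1, 2, 3, 4, 5, 6, 7] gives [1, 7, 1, 1, 1, 1, 1, 1]; set D = diag(1, 7, 1, 1, 1, 1, 1, 1) and form L = D - A. L is symmetric positive semidefinite, so every eigenvalue is real and nonnegative. The single zero eigenvalue shows the graph is connected. The largest eigenvalue, 8, is at most the vertex count 8.

[0, 1, 1, 1, 1, 1, 1, 8]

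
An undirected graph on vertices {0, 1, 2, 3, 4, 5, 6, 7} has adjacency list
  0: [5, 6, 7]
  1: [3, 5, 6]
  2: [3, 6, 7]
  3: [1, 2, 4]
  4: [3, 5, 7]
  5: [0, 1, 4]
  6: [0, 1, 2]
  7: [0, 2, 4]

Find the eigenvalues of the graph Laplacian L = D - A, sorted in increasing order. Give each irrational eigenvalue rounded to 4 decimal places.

[0, 2, 2, 2, 4, 4, 4, 6]

With the vertex order [0, 1, 2, 3, 4, 5, 6, 7], the degrees are [3, 3, 3, 3, 3, 3, 3, 3], giving D = diag(3, 3, 3, 3, 3, 3, 3, 3) and L = D - A. The multiplicity of 0 as a Laplacian eigenvalue equals the number of connected components. By the matrix-tree theorem the graph has (1/8) * product of the nonzero eigenvalues = 384 spanning trees. There is one zero in the spectrum, matching the 1 component.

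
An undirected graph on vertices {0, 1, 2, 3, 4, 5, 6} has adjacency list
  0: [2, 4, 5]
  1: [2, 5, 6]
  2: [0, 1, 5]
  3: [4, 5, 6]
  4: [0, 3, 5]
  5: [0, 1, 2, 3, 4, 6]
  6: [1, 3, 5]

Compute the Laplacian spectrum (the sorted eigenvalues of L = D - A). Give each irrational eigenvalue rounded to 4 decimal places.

[0, 2, 2, 4, 4, 5, 7]

Each diagonal entry of L is the vertex degree and each off-diagonal entry is -1 where an edge is present, 0 otherwise; in the order [0, 1, 2, 3, 4, 5, 6] the diagonal is [3, 3, 3, 3, 3, 6, 3]. The multiplicity of 0 as a Laplacian eigenvalue equals the number of connected components. The eigenvalues sum to 24, which equals trace(L) = 2|E|. There is one zero in the spectrum, matching the 1 component.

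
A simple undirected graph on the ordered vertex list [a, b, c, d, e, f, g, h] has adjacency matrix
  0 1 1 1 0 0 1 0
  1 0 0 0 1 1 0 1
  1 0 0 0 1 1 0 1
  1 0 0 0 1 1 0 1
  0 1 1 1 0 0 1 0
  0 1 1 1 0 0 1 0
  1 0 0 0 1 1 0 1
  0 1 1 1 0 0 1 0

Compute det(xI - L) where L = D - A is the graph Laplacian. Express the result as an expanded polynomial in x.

Reading degrees in the order [a, b, c, d, e, f, g, h] gives [4, 4, 4, 4, 4, 4, 4, 4]; set D = diag(4, 4, 4, 4, 4, 4, 4, 4) and form L = D - A. L has integer entries, so p(x) = det(xI - L) has integer coefficients. Expanding the determinant yields x^8 - 32x^7 + 432x^6 - 3200x^5 + 14080x^4 - 36864x^3 + 53248x^2 - 32768x. The constant term is 0 because L is singular (the all-ones vector lies in its kernel). By the matrix-tree theorem the graph has (1/8) * product of the nonzero eigenvalues = 4096 spanning trees. The largest eigenvalue, 8, is at most the vertex count 8.

x^8 - 32x^7 + 432x^6 - 3200x^5 + 14080x^4 - 36864x^3 + 53248x^2 - 32768x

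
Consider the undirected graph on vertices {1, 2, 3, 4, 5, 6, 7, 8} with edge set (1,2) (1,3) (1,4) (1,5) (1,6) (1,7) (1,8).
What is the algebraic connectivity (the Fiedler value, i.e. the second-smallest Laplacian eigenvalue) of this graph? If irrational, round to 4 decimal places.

With the vertex order [1, 2, 3, 4, 5, 6, 7, 8], the degrees are [7, 1, 1, 1, 1, 1, 1, 1], giving D = diag(7, 1, 1, 1, 1, 1, 1, 1) and L = D - A. Computing the eigenvalues of L and sorting gives [0, 1, 1, 1, 1, 1, 1, 8]. The Fiedler value lambda_2 = 1 is strictly positive, so the graph is connected. By the matrix-tree theorem the graph has (1/8) * product of the nonzero eigenvalues = 1 spanning tree. There is one zero in the spectrum, matching the 1 component.

1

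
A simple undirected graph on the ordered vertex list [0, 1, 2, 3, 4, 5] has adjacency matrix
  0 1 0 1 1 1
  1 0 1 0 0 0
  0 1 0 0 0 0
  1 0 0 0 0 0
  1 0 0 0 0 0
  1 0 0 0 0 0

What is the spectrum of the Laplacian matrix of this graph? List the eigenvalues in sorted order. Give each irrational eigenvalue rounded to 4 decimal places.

[0, 0.4859, 1, 1, 2.4280, 5.0861]

Each diagonal entry of L is the vertex degree and each off-diagonal entry is -1 where an edge is present, 0 otherwise; in the order [0, 1, 2, 3, 4, 5] the diagonal is [4, 2, 1, 1, 1, 1]. L is symmetric positive semidefinite, so every eigenvalue is real and nonnegative. The single zero eigenvalue shows the graph is connected. The eigenvalues sum to 10, which equals trace(L) = 2|E|.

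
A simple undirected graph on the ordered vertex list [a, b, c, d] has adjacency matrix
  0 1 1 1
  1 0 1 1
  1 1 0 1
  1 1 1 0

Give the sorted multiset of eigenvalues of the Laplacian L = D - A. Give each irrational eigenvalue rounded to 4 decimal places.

Each diagonal entry of L is the vertex degree and each off-diagonal entry is -1 where an edge is present, 0 otherwise; in the order [a, b, c, d] the diagonal is [3, 3, 3, 3]. Since every row of L sums to 0, the all-ones vector is in the kernel and 0 is an eigenvalue. The largest eigenvalue, 4, is at most the vertex count 4.

[0, 4, 4, 4]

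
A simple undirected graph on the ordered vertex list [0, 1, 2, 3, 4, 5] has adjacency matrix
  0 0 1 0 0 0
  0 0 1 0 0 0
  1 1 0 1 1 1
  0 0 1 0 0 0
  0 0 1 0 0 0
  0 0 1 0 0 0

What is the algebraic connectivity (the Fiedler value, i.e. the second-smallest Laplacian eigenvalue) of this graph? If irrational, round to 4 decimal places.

With the vertex order [0, 1, 2, 3, 4, 5], the degrees are [1, 1, 5, 1, 1, 1], giving D = diag(1, 1, 5, 1, 1, 1) and L = D - A. The smallest Laplacian eigenvalue is always 0. The next one, lambda_2 = 1, measures how hard the graph is to disconnect: larger values mean better connectivity. There is one zero in the spectrum, matching the 1 component. The largest eigenvalue, 6, is at most the vertex count 6.

1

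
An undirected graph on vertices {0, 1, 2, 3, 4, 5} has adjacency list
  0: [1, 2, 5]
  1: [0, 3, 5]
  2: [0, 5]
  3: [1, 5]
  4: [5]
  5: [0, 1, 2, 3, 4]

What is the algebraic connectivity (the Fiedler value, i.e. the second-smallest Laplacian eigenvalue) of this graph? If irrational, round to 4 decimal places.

1

Reading degrees in the order [0, 1, 2, 3, 4, 5] gives [3, 3, 2, 2, 1, 5]; set D = diag(3, 3, 2, 2, 1, 5) and form L = D - A. The sorted Laplacian eigenvalues are [0, 1, 1.5858, 3, 4.4142, 6]; the algebraic connectivity is the second entry, 1. The eigenvalues sum to 16, which equals trace(L) = 2|E|. The largest eigenvalue, 6, is at most the vertex count 6.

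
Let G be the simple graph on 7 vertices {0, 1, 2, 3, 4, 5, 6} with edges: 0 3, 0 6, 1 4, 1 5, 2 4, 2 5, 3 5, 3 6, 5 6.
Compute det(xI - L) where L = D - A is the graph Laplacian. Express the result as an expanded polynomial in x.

x^7 - 18x^6 + 128x^5 - 456x^4 + 844x^3 - 744x^2 + 224x

Each diagonal entry of L is the vertex degree and each off-diagonal entry is -1 where an edge is present, 0 otherwise; in the order [0, 1, 2, 3, 4, 5, 6] the diagonal is [2, 2, 2, 3, 2, 4, 3]. Computing det(xI - L) by cofactor expansion (or equivalently via sum-over-permutations) gives x^7 - 18x^6 + 128x^5 - 456x^4 + 844x^3 - 744x^2 + 224x. Since p(0) = det(-L) = 0, x divides p(x). The largest eigenvalue, 5.4142, is at most the vertex count 7.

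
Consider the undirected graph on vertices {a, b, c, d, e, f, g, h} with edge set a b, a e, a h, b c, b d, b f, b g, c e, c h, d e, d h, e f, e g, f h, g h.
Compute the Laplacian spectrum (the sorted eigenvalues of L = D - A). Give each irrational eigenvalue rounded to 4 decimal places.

Reading degrees in the order [a, b, c, d, e, f, g, h] gives [3, 5, 3, 3, 5, 3, 3, 5]; set D = diag(3, 5, 3, 3, 5, 3, 3, 5) and form L = D - A. The multiplicity of 0 as a Laplacian eigenvalue equals the number of connected components. The single zero eigenvalue shows the graph is connected. By the matrix-tree theorem the graph has (1/8) * product of the nonzero eigenvalues = 2025 spanning trees. The largest eigenvalue, 8, is at most the vertex count 8.

[0, 3, 3, 3, 3, 5, 5, 8]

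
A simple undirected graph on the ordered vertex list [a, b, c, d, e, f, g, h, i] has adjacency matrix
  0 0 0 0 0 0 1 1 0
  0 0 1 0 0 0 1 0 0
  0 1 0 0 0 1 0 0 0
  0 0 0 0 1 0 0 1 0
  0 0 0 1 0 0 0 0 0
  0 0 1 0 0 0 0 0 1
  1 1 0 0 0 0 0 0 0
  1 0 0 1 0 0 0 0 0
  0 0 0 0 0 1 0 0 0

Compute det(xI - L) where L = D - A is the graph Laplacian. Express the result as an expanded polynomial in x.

x^9 - 16x^8 + 105x^7 - 364x^6 + 715x^5 - 792x^4 + 462x^3 - 120x^2 + 9x

Each diagonal entry of L is the vertex degree and each off-diagonal entry is -1 where an edge is present, 0 otherwise; in the order [a, b, c, d, e, f, g, h, i] the diagonal is [2, 2, 2, 2, 1, 2, 2, 2, 1]. Computing det(xI - L) by cofactor expansion (or equivalently via sum-over-permutations) gives x^9 - 16x^8 + 105x^7 - 364x^6 + 715x^5 - 792x^4 + 462x^3 - 120x^2 + 9x. The constant term is 0 because L is singular (the all-ones vector lies in its kernel). The largest eigenvalue, 3.8794, is at most the vertex count 9.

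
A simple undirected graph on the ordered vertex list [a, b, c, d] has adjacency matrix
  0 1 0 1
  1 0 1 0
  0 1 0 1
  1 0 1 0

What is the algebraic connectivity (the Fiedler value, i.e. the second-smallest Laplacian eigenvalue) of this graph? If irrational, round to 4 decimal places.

Reading degrees in the order [a, b, c, d] gives [2, 2, 2, 2]; set D = diag(2, 2, 2, 2) and form L = D - A. The smallest Laplacian eigenvalue is always 0. The next one, lambda_2 = 2, measures how hard the graph is to disconnect: larger values mean better connectivity. The largest eigenvalue, 4, is at most the vertex count 4.

2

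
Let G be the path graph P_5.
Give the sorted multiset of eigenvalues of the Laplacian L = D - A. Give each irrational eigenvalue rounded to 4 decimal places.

The graph has 5 vertices and degree multiset [2, 2, 2, 1, 1]; D is the diagonal matrix of degrees and L = D - A. Since every row of L sums to 0, the all-ones vector is in the kernel and 0 is an eigenvalue. There is one zero in the spectrum, matching the 1 component. By the matrix-tree theorem the graph has (1/5) * product of the nonzero eigenvalues = 1 spanning tree.

[0, 0.3820, 1.3820, 2.6180, 3.6180]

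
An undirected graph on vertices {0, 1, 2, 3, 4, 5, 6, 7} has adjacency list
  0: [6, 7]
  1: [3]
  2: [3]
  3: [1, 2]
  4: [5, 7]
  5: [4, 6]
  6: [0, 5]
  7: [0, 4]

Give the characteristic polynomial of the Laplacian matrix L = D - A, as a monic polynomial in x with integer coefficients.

Reading degrees in the order [0, 1, 2, 3, 4, 5, 6, 7] gives [2, 1, 1, 2, 2, 2, 2, 2]; set D = diag(2, 1, 1, 2, 2, 2, 2, 2) and form L = D - A. L has integer entries, so p(x) = det(xI - L) has integer coefficients. Expanding the determinant yields x^8 - 14x^7 + 78x^6 - 220x^5 + 330x^4 - 250x^3 + 75x^2. Since p(0) = det(-L) = 0, x divides p(x). The eigenvalues sum to 14, which equals trace(L) = 2|E|. The largest eigenvalue, 3.6180, is at most the vertex count 8.

x^8 - 14x^7 + 78x^6 - 220x^5 + 330x^4 - 250x^3 + 75x^2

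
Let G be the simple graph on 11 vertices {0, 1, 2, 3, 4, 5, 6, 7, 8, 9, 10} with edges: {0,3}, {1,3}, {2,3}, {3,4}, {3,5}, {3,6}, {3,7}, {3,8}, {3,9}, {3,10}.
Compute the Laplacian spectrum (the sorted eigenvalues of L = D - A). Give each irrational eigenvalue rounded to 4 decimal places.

Each diagonal entry of L is the vertex degree and each off-diagonal entry is -1 where an edge is present, 0 otherwise; in the order [0, 1, 2, 3, 4, 5, 6, 7, 8, 9, 10] the diagonal is [1, 1, 1, 10, 1, 1, 1, 1, 1, 1, 1]. Diagonalising L (or applying a numerical eigensolver to the 11x11 matrix) gives the spectrum above. The eigenvalues sum to 20, which equals trace(L) = 2|E|. There is one zero in the spectrum, matching the 1 component.

[0, 1, 1, 1, 1, 1, 1, 1, 1, 1, 11]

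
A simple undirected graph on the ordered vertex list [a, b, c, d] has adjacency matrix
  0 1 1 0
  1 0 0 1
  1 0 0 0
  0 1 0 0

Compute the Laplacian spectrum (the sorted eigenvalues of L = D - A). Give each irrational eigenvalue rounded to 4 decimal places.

[0, 0.5858, 2, 3.4142]

With the vertex order [a, b, c, d], the degrees are [2, 2, 1, 1], giving D = diag(2, 2, 1, 1) and L = D - A. The multiplicity of 0 as a Laplacian eigenvalue equals the number of connected components. The largest eigenvalue, 3.4142, is at most the vertex count 4.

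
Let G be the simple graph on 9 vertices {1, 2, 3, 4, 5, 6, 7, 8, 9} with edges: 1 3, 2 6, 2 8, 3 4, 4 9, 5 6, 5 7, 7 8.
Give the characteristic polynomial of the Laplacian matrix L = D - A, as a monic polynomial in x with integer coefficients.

Reading degrees in the order [1, 2, 3, 4, 5, 6, 7, 8, 9] gives [1, 2, 2, 2, 2, 2, 2, 2, 1]; set D = diag(1, 2, 2, 2, 2, 2, 2, 2, 1) and form L = D - A. Computing det(xI - L) by cofactor expansion (or equivalently via sum-over-permutations) gives x^9 - 16x^8 + 105x^7 - 364x^6 + 715x^5 - 790x^4 + 450x^3 - 100x^2. Since p(0) = det(-L) = 0, x divides p(x). The eigenvalues sum to 16, which equals trace(L) = 2|E|.

x^9 - 16x^8 + 105x^7 - 364x^6 + 715x^5 - 790x^4 + 450x^3 - 100x^2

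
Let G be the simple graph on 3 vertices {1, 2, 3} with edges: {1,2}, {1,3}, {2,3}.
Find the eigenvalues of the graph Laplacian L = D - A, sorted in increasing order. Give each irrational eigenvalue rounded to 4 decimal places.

With the vertex order [1, 2, 3], the degrees are [2, 2, 2], giving D = diag(2, 2, 2) and L = D - A. Diagonalising L (or applying a numerical eigensolver to the 3x3 matrix) gives the spectrum above. By the matrix-tree theorem the graph has (1/3) * product of the nonzero eigenvalues = 3 spanning trees.

[0, 3, 3]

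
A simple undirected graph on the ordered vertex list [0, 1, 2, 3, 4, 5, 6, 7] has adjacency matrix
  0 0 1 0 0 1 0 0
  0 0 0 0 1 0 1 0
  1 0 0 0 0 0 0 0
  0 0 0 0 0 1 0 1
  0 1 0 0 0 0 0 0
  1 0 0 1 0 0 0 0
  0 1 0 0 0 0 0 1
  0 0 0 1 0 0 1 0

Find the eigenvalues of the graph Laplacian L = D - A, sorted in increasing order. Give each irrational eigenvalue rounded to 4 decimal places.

[0, 0.1522, 0.5858, 1.2346, 2, 2.7654, 3.4142, 3.8478]

Reading degrees in the order [0, 1, 2, 3, 4, 5, 6, 7] gives [2, 2, 1, 2, 1, 2, 2, 2]; set D = diag(2, 2, 1, 2, 1, 2, 2, 2) and form L = D - A. Diagonalising L (or applying a numerical eigensolver to the 8x8 matrix) gives the spectrum above.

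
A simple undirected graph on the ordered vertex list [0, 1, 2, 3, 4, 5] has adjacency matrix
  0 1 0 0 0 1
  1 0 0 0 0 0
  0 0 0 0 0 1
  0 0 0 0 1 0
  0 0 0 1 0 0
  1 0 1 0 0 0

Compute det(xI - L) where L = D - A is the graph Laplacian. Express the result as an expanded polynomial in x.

x^6 - 8x^5 + 22x^4 - 24x^3 + 8x^2

With the vertex order [0, 1, 2, 3, 4, 5], the degrees are [2, 1, 1, 1, 1, 2], giving D = diag(2, 1, 1, 1, 1, 2) and L = D - A. Computing det(xI - L) by cofactor expansion (or equivalently via sum-over-permutations) gives x^6 - 8x^5 + 22x^4 - 24x^3 + 8x^2. The constant term is 0 because L is singular (the all-ones vector lies in its kernel). The largest eigenvalue, 3.4142, is at most the vertex count 6.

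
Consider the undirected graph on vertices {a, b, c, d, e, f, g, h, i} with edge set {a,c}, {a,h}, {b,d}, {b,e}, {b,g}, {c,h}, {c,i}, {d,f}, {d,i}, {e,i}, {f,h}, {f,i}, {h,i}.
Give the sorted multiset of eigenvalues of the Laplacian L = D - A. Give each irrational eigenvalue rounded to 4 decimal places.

[0, 0.4917, 1.2799, 1.9055, 3, 3.5291, 4.3691, 5.1281, 6.2967]

Reading degrees in the order [a, b, c, d, e, f, g, h, i] gives [2, 3, 3, 3, 2, 3, 1, 4, 5]; set D = diag(2, 3, 3, 3, 2, 3, 1, 4, 5) and form L = D - A. Diagonalising L (or applying a numerical eigensolver to the 9x9 matrix) gives the spectrum above. By the matrix-tree theorem the graph has (1/9) * product of the nonzero eigenvalues = 199 spanning trees. The eigenvalues sum to 26, which equals trace(L) = 2|E|.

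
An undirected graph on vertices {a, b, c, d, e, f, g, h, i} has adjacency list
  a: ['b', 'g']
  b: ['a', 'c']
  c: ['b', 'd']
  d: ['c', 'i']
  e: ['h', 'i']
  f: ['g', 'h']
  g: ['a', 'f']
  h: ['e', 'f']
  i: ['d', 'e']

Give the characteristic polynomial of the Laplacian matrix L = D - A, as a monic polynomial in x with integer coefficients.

With the vertex order [a, b, c, d, e, f, g, h, i], the degrees are [2, 2, 2, 2, 2, 2, 2, 2, 2], giving D = diag(2, 2, 2, 2, 2, 2, 2, 2, 2) and L = D - A. L has integer entries, so p(x) = det(xI - L) has integer coefficients. Expanding the determinant yields x^9 - 18x^8 + 135x^7 - 546x^6 + 1287x^5 - 1782x^4 + 1386x^3 - 540x^2 + 81x. Since p(0) = det(-L) = 0, x divides p(x). The largest eigenvalue, 3.8794, is at most the vertex count 9.

x^9 - 18x^8 + 135x^7 - 546x^6 + 1287x^5 - 1782x^4 + 1386x^3 - 540x^2 + 81x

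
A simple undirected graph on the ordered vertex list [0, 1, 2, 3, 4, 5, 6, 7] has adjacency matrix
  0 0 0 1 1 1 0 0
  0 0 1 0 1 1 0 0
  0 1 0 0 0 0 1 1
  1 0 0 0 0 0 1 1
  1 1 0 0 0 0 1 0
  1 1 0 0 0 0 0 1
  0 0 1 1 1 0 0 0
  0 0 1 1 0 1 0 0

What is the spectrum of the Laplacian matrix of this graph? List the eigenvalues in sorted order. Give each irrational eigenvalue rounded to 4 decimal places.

[0, 2, 2, 2, 4, 4, 4, 6]

With the vertex order [0, 1, 2, 3, 4, 5, 6, 7], the degrees are [3, 3, 3, 3, 3, 3, 3, 3], giving D = diag(3, 3, 3, 3, 3, 3, 3, 3) and L = D - A. L is symmetric positive semidefinite, so every eigenvalue is real and nonnegative. The single zero eigenvalue shows the graph is connected. There is one zero in the spectrum, matching the 1 component.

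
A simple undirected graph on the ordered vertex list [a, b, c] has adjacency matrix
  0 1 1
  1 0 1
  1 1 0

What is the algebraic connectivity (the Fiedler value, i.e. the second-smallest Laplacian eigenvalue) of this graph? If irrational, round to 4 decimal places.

With the vertex order [a, b, c], the degrees are [2, 2, 2], giving D = diag(2, 2, 2) and L = D - A. The sorted Laplacian eigenvalues are [0, 3, 3]; the algebraic connectivity is the second entry, 3.

3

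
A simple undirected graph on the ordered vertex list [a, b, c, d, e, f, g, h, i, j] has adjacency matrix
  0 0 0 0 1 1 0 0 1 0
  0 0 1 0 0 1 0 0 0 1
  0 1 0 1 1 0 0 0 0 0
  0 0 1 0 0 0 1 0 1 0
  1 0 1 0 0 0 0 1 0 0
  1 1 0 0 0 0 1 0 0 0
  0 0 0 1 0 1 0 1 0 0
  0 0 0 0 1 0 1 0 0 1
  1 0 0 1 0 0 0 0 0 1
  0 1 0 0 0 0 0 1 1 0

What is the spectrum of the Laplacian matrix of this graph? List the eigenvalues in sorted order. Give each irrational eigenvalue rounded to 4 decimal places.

With the vertex order [a, b, c, d, e, f, g, h, i, j], the degrees are [3, 3, 3, 3, 3, 3, 3, 3, 3, 3], giving D = diag(3, 3, 3, 3, 3, 3, 3, 3, 3, 3) and L = D - A. L is symmetric positive semidefinite, so every eigenvalue is real and nonnegative. The single zero eigenvalue shows the graph is connected. By the matrix-tree theorem the graph has (1/10) * product of the nonzero eigenvalues = 2000 spanning trees.

[0, 2, 2, 2, 2, 2, 5, 5, 5, 5]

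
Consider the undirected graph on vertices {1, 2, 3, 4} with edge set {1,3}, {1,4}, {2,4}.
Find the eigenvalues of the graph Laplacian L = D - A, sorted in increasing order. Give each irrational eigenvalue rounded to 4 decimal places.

[0, 0.5858, 2, 3.4142]

With the vertex order [1, 2, 3, 4], the degrees are [2, 1, 1, 2], giving D = diag(2, 1, 1, 2) and L = D - A. Since every row of L sums to 0, the all-ones vector is in the kernel and 0 is an eigenvalue. The largest eigenvalue, 3.4142, is at most the vertex count 4.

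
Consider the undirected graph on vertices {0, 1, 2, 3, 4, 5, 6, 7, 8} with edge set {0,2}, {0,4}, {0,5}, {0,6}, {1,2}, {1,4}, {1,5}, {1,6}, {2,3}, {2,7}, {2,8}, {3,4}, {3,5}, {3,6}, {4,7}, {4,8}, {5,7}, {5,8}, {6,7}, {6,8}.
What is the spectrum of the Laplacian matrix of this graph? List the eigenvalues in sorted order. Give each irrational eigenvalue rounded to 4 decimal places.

Each diagonal entry of L is the vertex degree and each off-diagonal entry is -1 where an edge is present, 0 otherwise; in the order [0, 1, 2, 3, 4, 5, 6, 7, 8] the diagonal is [4, 4, 5, 4, 5, 5, 5, 4, 4]. Diagonalising L (or applying a numerical eigensolver to the 9x9 matrix) gives the spectrum above. There is one zero in the spectrum, matching the 1 component.

[0, 4, 4, 4, 4, 5, 5, 5, 9]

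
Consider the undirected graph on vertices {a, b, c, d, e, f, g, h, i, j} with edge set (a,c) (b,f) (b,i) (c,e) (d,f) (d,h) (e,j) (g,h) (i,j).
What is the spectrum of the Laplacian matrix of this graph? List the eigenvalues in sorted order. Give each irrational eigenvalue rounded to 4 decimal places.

Reading degrees in the order [a, b, c, d, e, f, g, h, i, j] gives [1, 2, 2, 2, 2, 2, 1, 2, 2, 2]; set D = diag(1, 2, 2, 2, 2, 2, 1, 2, 2, 2) and form L = D - A. The multiplicity of 0 as a Laplacian eigenvalue equals the number of connected components. By the matrix-tree theorem the graph has (1/10) * product of the nonzero eigenvalues = 1 spanning tree. There is one zero in the spectrum, matching the 1 component.

[0, 0.0979, 0.3820, 0.8244, 1.3820, 2, 2.6180, 3.1756, 3.6180, 3.9021]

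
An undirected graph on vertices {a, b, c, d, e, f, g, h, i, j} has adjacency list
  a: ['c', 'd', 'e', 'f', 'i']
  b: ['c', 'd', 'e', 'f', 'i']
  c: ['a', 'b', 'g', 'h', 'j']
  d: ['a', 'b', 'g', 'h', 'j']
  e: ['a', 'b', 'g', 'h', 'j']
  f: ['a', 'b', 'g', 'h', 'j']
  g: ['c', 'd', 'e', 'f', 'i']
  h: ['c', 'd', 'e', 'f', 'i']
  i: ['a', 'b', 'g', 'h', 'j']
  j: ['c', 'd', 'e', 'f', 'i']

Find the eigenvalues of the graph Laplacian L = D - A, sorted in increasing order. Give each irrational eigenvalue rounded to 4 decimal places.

[0, 5, 5, 5, 5, 5, 5, 5, 5, 10]

With the vertex order [a, b, c, d, e, f, g, h, i, j], the degrees are [5, 5, 5, 5, 5, 5, 5, 5, 5, 5], giving D = diag(5, 5, 5, 5, 5, 5, 5, 5, 5, 5) and L = D - A. The multiplicity of 0 as a Laplacian eigenvalue equals the number of connected components. The single zero eigenvalue shows the graph is connected. The eigenvalues sum to 50, which equals trace(L) = 2|E|.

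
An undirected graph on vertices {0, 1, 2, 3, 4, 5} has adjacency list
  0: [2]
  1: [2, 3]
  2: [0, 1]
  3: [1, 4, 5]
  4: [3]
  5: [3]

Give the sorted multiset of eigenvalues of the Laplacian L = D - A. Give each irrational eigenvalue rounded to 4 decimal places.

[0, 0.3249, 1, 1.4608, 3, 4.2143]

With the vertex order [0, 1, 2, 3, 4, 5], the degrees are [1, 2, 2, 3, 1, 1], giving D = diag(1, 2, 2, 3, 1, 1) and L = D - A. L is symmetric positive semidefinite, so every eigenvalue is real and nonnegative. The single zero eigenvalue shows the graph is connected. By the matrix-tree theorem the graph has (1/6) * product of the nonzero eigenvalues = 1 spanning tree. The eigenvalues sum to 10, which equals trace(L) = 2|E|.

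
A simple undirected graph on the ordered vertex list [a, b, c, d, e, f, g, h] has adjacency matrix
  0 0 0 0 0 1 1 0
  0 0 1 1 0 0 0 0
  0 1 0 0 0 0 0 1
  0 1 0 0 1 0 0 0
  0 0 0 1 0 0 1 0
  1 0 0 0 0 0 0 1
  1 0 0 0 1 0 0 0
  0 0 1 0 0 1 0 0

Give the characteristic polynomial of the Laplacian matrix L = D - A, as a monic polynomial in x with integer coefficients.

x^8 - 16x^7 + 104x^6 - 352x^5 + 660x^4 - 672x^3 + 336x^2 - 64x

With the vertex order [a, b, c, d, e, f, g, h], the degrees are [2, 2, 2, 2, 2, 2, 2, 2], giving D = diag(2, 2, 2, 2, 2, 2, 2, 2) and L = D - A. L has integer entries, so p(x) = det(xI - L) has integer coefficients. Expanding the determinant yields x^8 - 16x^7 + 104x^6 - 352x^5 + 660x^4 - 672x^3 + 336x^2 - 64x. The constant term is 0 because L is singular (the all-ones vector lies in its kernel). The eigenvalues sum to 16, which equals trace(L) = 2|E|. There is one zero in the spectrum, matching the 1 component.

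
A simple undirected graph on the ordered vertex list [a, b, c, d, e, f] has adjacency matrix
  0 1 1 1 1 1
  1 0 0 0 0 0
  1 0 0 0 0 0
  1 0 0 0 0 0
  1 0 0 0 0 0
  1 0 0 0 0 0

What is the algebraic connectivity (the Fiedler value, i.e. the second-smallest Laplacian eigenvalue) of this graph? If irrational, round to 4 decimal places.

1

Each diagonal entry of L is the vertex degree and each off-diagonal entry is -1 where an edge is present, 0 otherwise; in the order [a, b, c, d, e, f] the diagonal is [5, 1, 1, 1, 1, 1]. The sorted Laplacian eigenvalues are [0, 1, 1, 1, 1, 6]; the algebraic connectivity is the second entry, 1. The eigenvalues sum to 10, which equals trace(L) = 2|E|.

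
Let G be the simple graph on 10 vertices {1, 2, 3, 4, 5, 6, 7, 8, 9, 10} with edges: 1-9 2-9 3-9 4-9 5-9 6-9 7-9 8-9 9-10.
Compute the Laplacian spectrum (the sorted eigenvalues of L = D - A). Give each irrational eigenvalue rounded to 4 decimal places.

Each diagonal entry of L is the vertex degree and each off-diagonal entry is -1 where an edge is present, 0 otherwise; in the order [1, 2, 3, 4, 5, 6, 7, 8, 9, 10] the diagonal is [1, 1, 1, 1, 1, 1, 1, 1, 9, 1]. Diagonalising L (or applying a numerical eigensolver to the 10x10 matrix) gives the spectrum above. By the matrix-tree theorem the graph has (1/10) * product of the nonzero eigenvalues = 1 spanning tree.

[0, 1, 1, 1, 1, 1, 1, 1, 1, 10]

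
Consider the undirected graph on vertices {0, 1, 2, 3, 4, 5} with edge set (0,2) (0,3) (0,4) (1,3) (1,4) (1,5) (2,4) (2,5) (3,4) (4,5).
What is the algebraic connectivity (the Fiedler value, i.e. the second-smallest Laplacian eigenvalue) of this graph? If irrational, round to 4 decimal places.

2.3820

Each diagonal entry of L is the vertex degree and each off-diagonal entry is -1 where an edge is present, 0 otherwise; in the order [0, 1, 2, 3, 4, 5] the diagonal is [3, 3, 3, 3, 5, 3]. The sorted Laplacian eigenvalues are [0, 2.3820, 2.3820, 4.6180, 4.6180, 6]; the algebraic connectivity is the second entry, 2.3820. The largest eigenvalue, 6, is at most the vertex count 6. The eigenvalues sum to 20, which equals trace(L) = 2|E|.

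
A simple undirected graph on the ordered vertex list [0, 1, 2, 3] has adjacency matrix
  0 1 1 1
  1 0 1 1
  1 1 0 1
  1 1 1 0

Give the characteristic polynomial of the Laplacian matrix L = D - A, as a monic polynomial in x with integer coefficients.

x^4 - 12x^3 + 48x^2 - 64x

With the vertex order [0, 1, 2, 3], the degrees are [3, 3, 3, 3], giving D = diag(3, 3, 3, 3) and L = D - A. The eigenvalues of L are [0, 4, 4, 4]; the characteristic polynomial is the product of (x - lambda_i), which multiplies out to x^4 - 12x^3 + 48x^2 - 64x. Since p(0) = det(-L) = 0, x divides p(x).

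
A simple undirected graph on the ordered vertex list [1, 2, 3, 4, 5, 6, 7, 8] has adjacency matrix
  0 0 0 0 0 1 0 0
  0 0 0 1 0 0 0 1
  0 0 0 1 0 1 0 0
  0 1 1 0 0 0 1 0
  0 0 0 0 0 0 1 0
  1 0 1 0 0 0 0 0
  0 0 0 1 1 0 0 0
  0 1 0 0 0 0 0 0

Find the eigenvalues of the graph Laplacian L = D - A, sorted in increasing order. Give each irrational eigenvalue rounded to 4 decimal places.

With the vertex order [1, 2, 3, 4, 5, 6, 7, 8], the degrees are [1, 2, 2, 3, 1, 2, 2, 1], giving D = diag(1, 2, 2, 3, 1, 2, 2, 1) and L = D - A. The multiplicity of 0 as a Laplacian eigenvalue equals the number of connected components. There is one zero in the spectrum, matching the 1 component.

[0, 0.2434, 0.3820, 1.1798, 2, 2.6180, 3.1386, 4.4383]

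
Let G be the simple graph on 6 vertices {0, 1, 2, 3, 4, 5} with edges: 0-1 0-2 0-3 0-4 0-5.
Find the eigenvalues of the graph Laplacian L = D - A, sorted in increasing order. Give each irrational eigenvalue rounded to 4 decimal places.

[0, 1, 1, 1, 1, 6]

Each diagonal entry of L is the vertex degree and each off-diagonal entry is -1 where an edge is present, 0 otherwise; in the order [0, 1, 2, 3, 4, 5] the diagonal is [5, 1, 1, 1, 1, 1]. The multiplicity of 0 as a Laplacian eigenvalue equals the number of connected components. There is one zero in the spectrum, matching the 1 component. The eigenvalues sum to 10, which equals trace(L) = 2|E|.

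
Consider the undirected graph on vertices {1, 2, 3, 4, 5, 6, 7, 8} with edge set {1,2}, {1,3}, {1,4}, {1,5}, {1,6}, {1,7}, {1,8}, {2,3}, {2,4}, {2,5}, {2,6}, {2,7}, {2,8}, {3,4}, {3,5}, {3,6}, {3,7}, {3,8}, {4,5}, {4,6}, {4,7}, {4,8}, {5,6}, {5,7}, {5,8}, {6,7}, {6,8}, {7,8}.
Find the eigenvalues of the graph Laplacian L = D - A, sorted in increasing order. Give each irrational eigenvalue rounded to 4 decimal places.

With the vertex order [1, 2, 3, 4, 5, 6, 7, 8], the degrees are [7, 7, 7, 7, 7, 7, 7, 7], giving D = diag(7, 7, 7, 7, 7, 7, 7, 7) and L = D - A. Diagonalising L (or applying a numerical eigensolver to the 8x8 matrix) gives the spectrum above. There is one zero in the spectrum, matching the 1 component.

[0, 8, 8, 8, 8, 8, 8, 8]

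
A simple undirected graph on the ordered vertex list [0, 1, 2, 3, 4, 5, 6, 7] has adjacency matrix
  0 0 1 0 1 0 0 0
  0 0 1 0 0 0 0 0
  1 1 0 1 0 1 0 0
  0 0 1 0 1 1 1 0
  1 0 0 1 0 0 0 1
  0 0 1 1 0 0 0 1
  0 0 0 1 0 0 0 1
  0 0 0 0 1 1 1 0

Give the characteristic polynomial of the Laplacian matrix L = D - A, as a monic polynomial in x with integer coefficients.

x^8 - 22x^7 + 197x^6 - 926x^5 + 2453x^4 - 3632x^3 + 2750x^2 - 808x

Each diagonal entry of L is the vertex degree and each off-diagonal entry is -1 where an edge is present, 0 otherwise; in the order [0, 1, 2, 3, 4, 5, 6, 7] the diagonal is [2, 1, 4, 4, 3, 3, 2, 3]. L has integer entries, so p(x) = det(xI - L) has integer coefficients. Expanding the determinant yields x^8 - 22x^7 + 197x^6 - 926x^5 + 2453x^4 - 3632x^3 + 2750x^2 - 808x. The constant term is 0 because L is singular (the all-ones vector lies in its kernel).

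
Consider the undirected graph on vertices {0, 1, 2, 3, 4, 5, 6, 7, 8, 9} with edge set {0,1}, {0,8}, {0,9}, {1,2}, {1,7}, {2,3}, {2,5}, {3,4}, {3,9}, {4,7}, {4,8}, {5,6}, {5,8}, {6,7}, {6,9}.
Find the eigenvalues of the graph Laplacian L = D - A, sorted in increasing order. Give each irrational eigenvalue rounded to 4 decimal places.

With the vertex order [0, 1, 2, 3, 4, 5, 6, 7, 8, 9], the degrees are [3, 3, 3, 3, 3, 3, 3, 3, 3, 3], giving D = diag(3, 3, 3, 3, 3, 3, 3, 3, 3, 3) and L = D - A. The multiplicity of 0 as a Laplacian eigenvalue equals the number of connected components. The largest eigenvalue, 5, is at most the vertex count 10.

[0, 2, 2, 2, 2, 2, 5, 5, 5, 5]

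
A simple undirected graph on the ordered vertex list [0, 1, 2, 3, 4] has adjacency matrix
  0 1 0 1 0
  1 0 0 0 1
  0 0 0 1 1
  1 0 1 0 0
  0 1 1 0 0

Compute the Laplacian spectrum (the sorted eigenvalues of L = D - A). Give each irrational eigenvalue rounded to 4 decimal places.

Each diagonal entry of L is the vertex degree and each off-diagonal entry is -1 where an edge is present, 0 otherwise; in the order [0, 1, 2, 3, 4] the diagonal is [2, 2, 2, 2, 2]. Since every row of L sums to 0, the all-ones vector is in the kernel and 0 is an eigenvalue.

[0, 1.3820, 1.3820, 3.6180, 3.6180]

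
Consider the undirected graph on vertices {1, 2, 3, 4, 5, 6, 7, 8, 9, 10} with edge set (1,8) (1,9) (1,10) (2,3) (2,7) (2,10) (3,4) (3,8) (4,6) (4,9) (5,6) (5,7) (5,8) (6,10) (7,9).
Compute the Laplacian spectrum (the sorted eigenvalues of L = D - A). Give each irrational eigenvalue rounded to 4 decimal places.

Reading degrees in the order [1, 2, 3, 4, 5, 6, 7, 8, 9, 10] gives [3, 3, 3, 3, 3, 3, 3, 3, 3, 3]; set D = diag(3, 3, 3, 3, 3, 3, 3, 3, 3, 3) and form L = D - A. The multiplicity of 0 as a Laplacian eigenvalue equals the number of connected components. The single zero eigenvalue shows the graph is connected. By the matrix-tree theorem the graph has (1/10) * product of the nonzero eigenvalues = 2000 spanning trees.

[0, 2, 2, 2, 2, 2, 5, 5, 5, 5]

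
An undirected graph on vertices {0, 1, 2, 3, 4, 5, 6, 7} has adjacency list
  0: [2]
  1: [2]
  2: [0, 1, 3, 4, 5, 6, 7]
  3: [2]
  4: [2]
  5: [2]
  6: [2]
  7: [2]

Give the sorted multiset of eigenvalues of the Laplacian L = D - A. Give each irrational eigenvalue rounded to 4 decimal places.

[0, 1, 1, 1, 1, 1, 1, 8]

With the vertex order [0, 1, 2, 3, 4, 5, 6, 7], the degrees are [1, 1, 7, 1, 1, 1, 1, 1], giving D = diag(1, 1, 7, 1, 1, 1, 1, 1) and L = D - A. The multiplicity of 0 as a Laplacian eigenvalue equals the number of connected components. By the matrix-tree theorem the graph has (1/8) * product of the nonzero eigenvalues = 1 spanning tree.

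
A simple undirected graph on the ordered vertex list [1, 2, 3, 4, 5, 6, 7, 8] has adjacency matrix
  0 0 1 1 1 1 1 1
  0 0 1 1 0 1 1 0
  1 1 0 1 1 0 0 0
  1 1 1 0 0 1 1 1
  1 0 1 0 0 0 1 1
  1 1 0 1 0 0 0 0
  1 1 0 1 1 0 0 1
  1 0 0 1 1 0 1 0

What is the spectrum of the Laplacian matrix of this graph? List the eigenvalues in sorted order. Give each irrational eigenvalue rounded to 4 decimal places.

Each diagonal entry of L is the vertex degree and each off-diagonal entry is -1 where an edge is present, 0 otherwise; in the order [1, 2, 3, 4, 5, 6, 7, 8] the diagonal is [6, 4, 4, 6, 4, 3, 5, 4]. Since every row of L sums to 0, the all-ones vector is in the kernel and 0 is an eigenvalue.

[0, 2.4466, 3.5839, 4.2667, 5.0739, 5.9208, 7.3252, 7.3828]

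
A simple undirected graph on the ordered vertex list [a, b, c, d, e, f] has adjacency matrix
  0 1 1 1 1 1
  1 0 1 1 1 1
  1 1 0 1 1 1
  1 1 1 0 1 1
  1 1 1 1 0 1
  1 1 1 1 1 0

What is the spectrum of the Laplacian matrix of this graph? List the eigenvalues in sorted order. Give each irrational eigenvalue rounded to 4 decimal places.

With the vertex order [a, b, c, d, e, f], the degrees are [5, 5, 5, 5, 5, 5], giving D = diag(5, 5, 5, 5, 5, 5) and L = D - A. Diagonalising L (or applying a numerical eigensolver to the 6x6 matrix) gives the spectrum above. The single zero eigenvalue shows the graph is connected. There is one zero in the spectrum, matching the 1 component. By the matrix-tree theorem the graph has (1/6) * product of the nonzero eigenvalues = 1296 spanning trees.

[0, 6, 6, 6, 6, 6]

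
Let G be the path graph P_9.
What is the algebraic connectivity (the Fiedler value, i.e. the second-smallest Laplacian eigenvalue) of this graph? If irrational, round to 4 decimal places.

The graph has 9 vertices and degree multiset [2, 2, 2, 2, 2, 2, 2, 1, 1]; D is the diagonal matrix of degrees and L = D - A. The sorted Laplacian eigenvalues are [0, 0.1206, 0.4679, 1, 1.6527, 2.3473, 3, 3.5321, 3.8794]; the algebraic connectivity is the second entry, 0.1206. There is one zero in the spectrum, matching the 1 component.

0.1206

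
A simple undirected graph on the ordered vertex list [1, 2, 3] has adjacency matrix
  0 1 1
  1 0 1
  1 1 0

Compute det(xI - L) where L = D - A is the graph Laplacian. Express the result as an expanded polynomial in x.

Each diagonal entry of L is the vertex degree and each off-diagonal entry is -1 where an edge is present, 0 otherwise; in the order [1, 2, 3] the diagonal is [2, 2, 2]. L has integer entries, so p(x) = det(xI - L) has integer coefficients. Expanding the determinant yields x^3 - 6x^2 + 9x. The coefficient of x^2 equals -trace(L) = -6, matching the sum of degrees. The largest eigenvalue, 3, is at most the vertex count 3.

x^3 - 6x^2 + 9x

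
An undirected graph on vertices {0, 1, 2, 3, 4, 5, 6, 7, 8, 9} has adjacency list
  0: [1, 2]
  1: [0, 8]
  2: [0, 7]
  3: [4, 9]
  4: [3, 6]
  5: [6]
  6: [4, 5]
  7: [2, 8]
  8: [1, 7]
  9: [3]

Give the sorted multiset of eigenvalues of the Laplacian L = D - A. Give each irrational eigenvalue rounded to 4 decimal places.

With the vertex order [0, 1, 2, 3, 4, 5, 6, 7, 8, 9], the degrees are [2, 2, 2, 2, 2, 1, 2, 2, 2, 1], giving D = diag(2, 2, 2, 2, 2, 1, 2, 2, 2, 1) and L = D - A. The multiplicity of 0 as a Laplacian eigenvalue equals the number of connected components. The 2 zero eigenvalues correspond to the 2 connected components.

[0, 0, 0.3820, 1.3820, 1.3820, 1.3820, 2.6180, 3.6180, 3.6180, 3.6180]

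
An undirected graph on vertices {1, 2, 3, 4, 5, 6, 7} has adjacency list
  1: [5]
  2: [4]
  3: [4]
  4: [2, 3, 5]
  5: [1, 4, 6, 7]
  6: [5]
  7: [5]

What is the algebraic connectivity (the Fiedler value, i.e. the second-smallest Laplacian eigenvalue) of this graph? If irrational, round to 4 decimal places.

0.3983

Each diagonal entry of L is the vertex degree and each off-diagonal entry is -1 where an edge is present, 0 otherwise; in the order [1, 2, 3, 4, 5, 6, 7] the diagonal is [1, 1, 1, 3, 4, 1, 1]. The sorted Laplacian eigenvalues are [0, 0.3983, 1, 1, 1, 3.3399, 5.2618]; the algebraic connectivity is the second entry, 0.3983.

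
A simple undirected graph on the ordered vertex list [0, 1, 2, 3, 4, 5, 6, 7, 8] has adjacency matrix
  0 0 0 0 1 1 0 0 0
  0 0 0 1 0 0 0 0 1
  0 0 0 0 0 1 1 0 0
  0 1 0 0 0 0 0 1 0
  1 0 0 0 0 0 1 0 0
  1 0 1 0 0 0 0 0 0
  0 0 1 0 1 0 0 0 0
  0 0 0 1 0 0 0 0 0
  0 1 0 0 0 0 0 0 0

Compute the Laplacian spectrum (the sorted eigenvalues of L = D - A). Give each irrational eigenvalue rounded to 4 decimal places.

[0, 0, 0.5858, 1.3820, 1.3820, 2, 3.4142, 3.6180, 3.6180]

Each diagonal entry of L is the vertex degree and each off-diagonal entry is -1 where an edge is present, 0 otherwise; in the order [0, 1, 2, 3, 4, 5, 6, 7, 8] the diagonal is [2, 2, 2, 2, 2, 2, 2, 1, 1]. The multiplicity of 0 as a Laplacian eigenvalue equals the number of connected components. The 2 zero eigenvalues correspond to the 2 connected components. The largest eigenvalue, 3.6180, is at most the vertex count 9.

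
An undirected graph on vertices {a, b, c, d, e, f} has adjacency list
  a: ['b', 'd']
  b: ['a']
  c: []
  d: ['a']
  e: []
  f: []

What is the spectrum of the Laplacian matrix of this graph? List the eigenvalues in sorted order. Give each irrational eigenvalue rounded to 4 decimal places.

[0, 0, 0, 0, 1, 3]

Reading degrees in the order [a, b, c, d, e, f] gives [2, 1, 0, 1, 0, 0]; set D = diag(2, 1, 0, 1, 0, 0) and form L = D - A. Diagonalising L (or applying a numerical eigensolver to the 6x6 matrix) gives the spectrum above. The 4 zero eigenvalues correspond to the 4 connected components.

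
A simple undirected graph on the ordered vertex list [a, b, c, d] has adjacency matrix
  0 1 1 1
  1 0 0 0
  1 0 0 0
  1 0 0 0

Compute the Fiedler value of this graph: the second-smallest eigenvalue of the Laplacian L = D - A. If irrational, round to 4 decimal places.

1

Reading degrees in the order [a, b, c, d] gives [3, 1, 1, 1]; set D = diag(3, 1, 1, 1) and form L = D - A. Computing the eigenvalues of L and sorting gives [0, 1, 1, 4]. The Fiedler value lambda_2 = 1 is strictly positive, so the graph is connected. By the matrix-tree theorem the graph has (1/4) * product of the nonzero eigenvalues = 1 spanning tree.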